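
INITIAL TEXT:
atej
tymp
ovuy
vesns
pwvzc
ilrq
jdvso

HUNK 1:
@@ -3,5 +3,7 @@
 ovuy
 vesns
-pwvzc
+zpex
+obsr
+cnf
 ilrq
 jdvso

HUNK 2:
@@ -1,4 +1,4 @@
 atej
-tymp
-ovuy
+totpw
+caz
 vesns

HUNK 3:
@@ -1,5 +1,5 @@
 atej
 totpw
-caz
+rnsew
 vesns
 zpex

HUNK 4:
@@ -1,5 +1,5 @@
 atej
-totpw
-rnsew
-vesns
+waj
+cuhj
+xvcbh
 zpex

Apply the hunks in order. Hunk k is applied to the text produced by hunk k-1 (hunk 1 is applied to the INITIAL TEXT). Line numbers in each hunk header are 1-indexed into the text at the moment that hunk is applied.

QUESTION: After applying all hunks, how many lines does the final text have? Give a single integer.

Hunk 1: at line 3 remove [pwvzc] add [zpex,obsr,cnf] -> 9 lines: atej tymp ovuy vesns zpex obsr cnf ilrq jdvso
Hunk 2: at line 1 remove [tymp,ovuy] add [totpw,caz] -> 9 lines: atej totpw caz vesns zpex obsr cnf ilrq jdvso
Hunk 3: at line 1 remove [caz] add [rnsew] -> 9 lines: atej totpw rnsew vesns zpex obsr cnf ilrq jdvso
Hunk 4: at line 1 remove [totpw,rnsew,vesns] add [waj,cuhj,xvcbh] -> 9 lines: atej waj cuhj xvcbh zpex obsr cnf ilrq jdvso
Final line count: 9

Answer: 9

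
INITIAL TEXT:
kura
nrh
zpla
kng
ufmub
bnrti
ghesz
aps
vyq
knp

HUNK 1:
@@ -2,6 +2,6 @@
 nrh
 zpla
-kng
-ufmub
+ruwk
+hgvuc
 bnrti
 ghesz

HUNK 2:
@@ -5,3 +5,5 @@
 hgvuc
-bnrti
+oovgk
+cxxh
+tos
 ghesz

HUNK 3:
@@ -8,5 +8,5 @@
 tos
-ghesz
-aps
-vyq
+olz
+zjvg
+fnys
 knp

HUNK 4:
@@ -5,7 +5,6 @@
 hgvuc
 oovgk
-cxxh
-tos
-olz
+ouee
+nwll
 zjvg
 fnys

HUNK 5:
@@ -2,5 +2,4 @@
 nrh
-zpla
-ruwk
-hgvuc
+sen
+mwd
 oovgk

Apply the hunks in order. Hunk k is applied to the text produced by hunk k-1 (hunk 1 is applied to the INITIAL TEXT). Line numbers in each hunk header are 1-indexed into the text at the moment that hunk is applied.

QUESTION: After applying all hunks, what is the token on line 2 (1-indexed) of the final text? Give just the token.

Answer: nrh

Derivation:
Hunk 1: at line 2 remove [kng,ufmub] add [ruwk,hgvuc] -> 10 lines: kura nrh zpla ruwk hgvuc bnrti ghesz aps vyq knp
Hunk 2: at line 5 remove [bnrti] add [oovgk,cxxh,tos] -> 12 lines: kura nrh zpla ruwk hgvuc oovgk cxxh tos ghesz aps vyq knp
Hunk 3: at line 8 remove [ghesz,aps,vyq] add [olz,zjvg,fnys] -> 12 lines: kura nrh zpla ruwk hgvuc oovgk cxxh tos olz zjvg fnys knp
Hunk 4: at line 5 remove [cxxh,tos,olz] add [ouee,nwll] -> 11 lines: kura nrh zpla ruwk hgvuc oovgk ouee nwll zjvg fnys knp
Hunk 5: at line 2 remove [zpla,ruwk,hgvuc] add [sen,mwd] -> 10 lines: kura nrh sen mwd oovgk ouee nwll zjvg fnys knp
Final line 2: nrh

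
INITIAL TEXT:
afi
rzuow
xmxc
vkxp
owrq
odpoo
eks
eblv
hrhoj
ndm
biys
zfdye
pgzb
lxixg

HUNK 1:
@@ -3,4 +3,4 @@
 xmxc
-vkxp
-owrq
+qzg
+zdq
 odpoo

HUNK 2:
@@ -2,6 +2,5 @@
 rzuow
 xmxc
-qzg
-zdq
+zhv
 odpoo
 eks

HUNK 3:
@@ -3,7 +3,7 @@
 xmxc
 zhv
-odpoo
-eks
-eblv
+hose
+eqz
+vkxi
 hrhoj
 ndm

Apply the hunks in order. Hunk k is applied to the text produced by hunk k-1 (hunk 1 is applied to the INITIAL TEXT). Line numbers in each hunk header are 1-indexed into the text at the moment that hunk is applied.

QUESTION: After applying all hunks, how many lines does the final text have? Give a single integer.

Hunk 1: at line 3 remove [vkxp,owrq] add [qzg,zdq] -> 14 lines: afi rzuow xmxc qzg zdq odpoo eks eblv hrhoj ndm biys zfdye pgzb lxixg
Hunk 2: at line 2 remove [qzg,zdq] add [zhv] -> 13 lines: afi rzuow xmxc zhv odpoo eks eblv hrhoj ndm biys zfdye pgzb lxixg
Hunk 3: at line 3 remove [odpoo,eks,eblv] add [hose,eqz,vkxi] -> 13 lines: afi rzuow xmxc zhv hose eqz vkxi hrhoj ndm biys zfdye pgzb lxixg
Final line count: 13

Answer: 13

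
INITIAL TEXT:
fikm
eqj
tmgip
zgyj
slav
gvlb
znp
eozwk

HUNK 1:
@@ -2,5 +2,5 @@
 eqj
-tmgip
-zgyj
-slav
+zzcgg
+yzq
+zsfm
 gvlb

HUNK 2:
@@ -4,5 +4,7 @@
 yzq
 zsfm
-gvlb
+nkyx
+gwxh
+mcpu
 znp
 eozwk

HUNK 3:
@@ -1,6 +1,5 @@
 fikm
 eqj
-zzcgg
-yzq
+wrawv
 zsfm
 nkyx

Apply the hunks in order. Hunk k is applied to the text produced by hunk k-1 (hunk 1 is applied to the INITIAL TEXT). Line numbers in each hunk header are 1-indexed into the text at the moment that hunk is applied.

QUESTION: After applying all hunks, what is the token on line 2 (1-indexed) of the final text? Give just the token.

Answer: eqj

Derivation:
Hunk 1: at line 2 remove [tmgip,zgyj,slav] add [zzcgg,yzq,zsfm] -> 8 lines: fikm eqj zzcgg yzq zsfm gvlb znp eozwk
Hunk 2: at line 4 remove [gvlb] add [nkyx,gwxh,mcpu] -> 10 lines: fikm eqj zzcgg yzq zsfm nkyx gwxh mcpu znp eozwk
Hunk 3: at line 1 remove [zzcgg,yzq] add [wrawv] -> 9 lines: fikm eqj wrawv zsfm nkyx gwxh mcpu znp eozwk
Final line 2: eqj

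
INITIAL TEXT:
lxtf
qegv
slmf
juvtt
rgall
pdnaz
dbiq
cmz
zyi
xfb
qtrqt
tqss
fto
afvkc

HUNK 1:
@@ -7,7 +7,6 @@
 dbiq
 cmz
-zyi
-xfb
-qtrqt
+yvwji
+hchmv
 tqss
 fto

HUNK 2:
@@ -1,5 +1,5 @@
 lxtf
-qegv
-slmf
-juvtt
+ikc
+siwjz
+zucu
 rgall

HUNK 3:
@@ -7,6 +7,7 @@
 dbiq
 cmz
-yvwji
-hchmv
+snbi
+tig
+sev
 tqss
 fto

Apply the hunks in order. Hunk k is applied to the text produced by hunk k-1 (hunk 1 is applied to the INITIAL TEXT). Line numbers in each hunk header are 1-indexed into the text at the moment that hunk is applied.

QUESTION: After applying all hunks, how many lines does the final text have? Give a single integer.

Answer: 14

Derivation:
Hunk 1: at line 7 remove [zyi,xfb,qtrqt] add [yvwji,hchmv] -> 13 lines: lxtf qegv slmf juvtt rgall pdnaz dbiq cmz yvwji hchmv tqss fto afvkc
Hunk 2: at line 1 remove [qegv,slmf,juvtt] add [ikc,siwjz,zucu] -> 13 lines: lxtf ikc siwjz zucu rgall pdnaz dbiq cmz yvwji hchmv tqss fto afvkc
Hunk 3: at line 7 remove [yvwji,hchmv] add [snbi,tig,sev] -> 14 lines: lxtf ikc siwjz zucu rgall pdnaz dbiq cmz snbi tig sev tqss fto afvkc
Final line count: 14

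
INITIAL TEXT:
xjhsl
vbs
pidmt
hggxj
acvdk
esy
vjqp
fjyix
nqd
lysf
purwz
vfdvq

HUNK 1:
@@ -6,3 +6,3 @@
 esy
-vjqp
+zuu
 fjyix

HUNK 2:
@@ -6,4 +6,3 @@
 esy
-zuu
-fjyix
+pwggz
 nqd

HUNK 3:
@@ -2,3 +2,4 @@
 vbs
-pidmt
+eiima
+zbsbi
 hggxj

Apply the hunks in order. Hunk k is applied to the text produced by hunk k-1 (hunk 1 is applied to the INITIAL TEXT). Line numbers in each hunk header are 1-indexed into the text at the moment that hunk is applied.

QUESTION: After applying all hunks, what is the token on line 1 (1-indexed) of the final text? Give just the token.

Hunk 1: at line 6 remove [vjqp] add [zuu] -> 12 lines: xjhsl vbs pidmt hggxj acvdk esy zuu fjyix nqd lysf purwz vfdvq
Hunk 2: at line 6 remove [zuu,fjyix] add [pwggz] -> 11 lines: xjhsl vbs pidmt hggxj acvdk esy pwggz nqd lysf purwz vfdvq
Hunk 3: at line 2 remove [pidmt] add [eiima,zbsbi] -> 12 lines: xjhsl vbs eiima zbsbi hggxj acvdk esy pwggz nqd lysf purwz vfdvq
Final line 1: xjhsl

Answer: xjhsl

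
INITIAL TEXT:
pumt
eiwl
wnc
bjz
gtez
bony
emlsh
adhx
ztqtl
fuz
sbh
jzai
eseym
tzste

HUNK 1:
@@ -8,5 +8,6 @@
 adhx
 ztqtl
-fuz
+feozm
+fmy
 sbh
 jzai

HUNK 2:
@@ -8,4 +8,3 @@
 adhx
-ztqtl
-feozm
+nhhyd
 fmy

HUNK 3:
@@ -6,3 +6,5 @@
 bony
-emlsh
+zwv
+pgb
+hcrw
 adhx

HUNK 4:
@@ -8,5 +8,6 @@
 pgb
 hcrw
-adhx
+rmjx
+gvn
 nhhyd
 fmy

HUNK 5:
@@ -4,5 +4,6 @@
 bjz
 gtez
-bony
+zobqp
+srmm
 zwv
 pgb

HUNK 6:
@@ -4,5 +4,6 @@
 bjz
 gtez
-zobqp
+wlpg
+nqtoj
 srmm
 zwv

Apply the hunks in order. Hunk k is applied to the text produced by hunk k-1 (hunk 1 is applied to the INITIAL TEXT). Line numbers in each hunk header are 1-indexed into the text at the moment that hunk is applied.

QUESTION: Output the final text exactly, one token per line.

Answer: pumt
eiwl
wnc
bjz
gtez
wlpg
nqtoj
srmm
zwv
pgb
hcrw
rmjx
gvn
nhhyd
fmy
sbh
jzai
eseym
tzste

Derivation:
Hunk 1: at line 8 remove [fuz] add [feozm,fmy] -> 15 lines: pumt eiwl wnc bjz gtez bony emlsh adhx ztqtl feozm fmy sbh jzai eseym tzste
Hunk 2: at line 8 remove [ztqtl,feozm] add [nhhyd] -> 14 lines: pumt eiwl wnc bjz gtez bony emlsh adhx nhhyd fmy sbh jzai eseym tzste
Hunk 3: at line 6 remove [emlsh] add [zwv,pgb,hcrw] -> 16 lines: pumt eiwl wnc bjz gtez bony zwv pgb hcrw adhx nhhyd fmy sbh jzai eseym tzste
Hunk 4: at line 8 remove [adhx] add [rmjx,gvn] -> 17 lines: pumt eiwl wnc bjz gtez bony zwv pgb hcrw rmjx gvn nhhyd fmy sbh jzai eseym tzste
Hunk 5: at line 4 remove [bony] add [zobqp,srmm] -> 18 lines: pumt eiwl wnc bjz gtez zobqp srmm zwv pgb hcrw rmjx gvn nhhyd fmy sbh jzai eseym tzste
Hunk 6: at line 4 remove [zobqp] add [wlpg,nqtoj] -> 19 lines: pumt eiwl wnc bjz gtez wlpg nqtoj srmm zwv pgb hcrw rmjx gvn nhhyd fmy sbh jzai eseym tzste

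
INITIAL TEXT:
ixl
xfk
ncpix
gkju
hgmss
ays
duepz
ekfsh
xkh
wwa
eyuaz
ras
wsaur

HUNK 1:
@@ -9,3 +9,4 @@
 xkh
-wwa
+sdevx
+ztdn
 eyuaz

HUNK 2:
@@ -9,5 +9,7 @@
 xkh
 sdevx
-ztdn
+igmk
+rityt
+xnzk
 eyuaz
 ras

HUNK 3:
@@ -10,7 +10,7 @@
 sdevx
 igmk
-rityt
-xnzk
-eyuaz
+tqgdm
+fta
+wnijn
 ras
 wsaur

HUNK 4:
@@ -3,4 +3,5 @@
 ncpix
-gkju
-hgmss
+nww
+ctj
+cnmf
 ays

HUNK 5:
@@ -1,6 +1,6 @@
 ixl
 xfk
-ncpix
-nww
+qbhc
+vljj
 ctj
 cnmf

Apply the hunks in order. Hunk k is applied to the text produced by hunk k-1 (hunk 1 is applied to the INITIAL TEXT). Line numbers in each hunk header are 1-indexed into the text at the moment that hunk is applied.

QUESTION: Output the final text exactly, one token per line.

Answer: ixl
xfk
qbhc
vljj
ctj
cnmf
ays
duepz
ekfsh
xkh
sdevx
igmk
tqgdm
fta
wnijn
ras
wsaur

Derivation:
Hunk 1: at line 9 remove [wwa] add [sdevx,ztdn] -> 14 lines: ixl xfk ncpix gkju hgmss ays duepz ekfsh xkh sdevx ztdn eyuaz ras wsaur
Hunk 2: at line 9 remove [ztdn] add [igmk,rityt,xnzk] -> 16 lines: ixl xfk ncpix gkju hgmss ays duepz ekfsh xkh sdevx igmk rityt xnzk eyuaz ras wsaur
Hunk 3: at line 10 remove [rityt,xnzk,eyuaz] add [tqgdm,fta,wnijn] -> 16 lines: ixl xfk ncpix gkju hgmss ays duepz ekfsh xkh sdevx igmk tqgdm fta wnijn ras wsaur
Hunk 4: at line 3 remove [gkju,hgmss] add [nww,ctj,cnmf] -> 17 lines: ixl xfk ncpix nww ctj cnmf ays duepz ekfsh xkh sdevx igmk tqgdm fta wnijn ras wsaur
Hunk 5: at line 1 remove [ncpix,nww] add [qbhc,vljj] -> 17 lines: ixl xfk qbhc vljj ctj cnmf ays duepz ekfsh xkh sdevx igmk tqgdm fta wnijn ras wsaur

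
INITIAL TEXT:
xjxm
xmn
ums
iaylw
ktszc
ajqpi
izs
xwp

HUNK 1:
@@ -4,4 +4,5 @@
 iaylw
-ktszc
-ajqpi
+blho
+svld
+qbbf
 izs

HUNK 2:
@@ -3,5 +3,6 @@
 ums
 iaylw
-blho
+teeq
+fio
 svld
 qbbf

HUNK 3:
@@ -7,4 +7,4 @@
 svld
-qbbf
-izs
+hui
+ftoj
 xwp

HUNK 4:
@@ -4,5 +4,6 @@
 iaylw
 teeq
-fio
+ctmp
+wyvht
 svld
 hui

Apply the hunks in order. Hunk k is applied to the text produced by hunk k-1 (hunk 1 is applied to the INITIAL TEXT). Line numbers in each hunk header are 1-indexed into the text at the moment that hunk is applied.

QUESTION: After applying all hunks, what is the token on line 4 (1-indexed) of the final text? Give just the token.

Answer: iaylw

Derivation:
Hunk 1: at line 4 remove [ktszc,ajqpi] add [blho,svld,qbbf] -> 9 lines: xjxm xmn ums iaylw blho svld qbbf izs xwp
Hunk 2: at line 3 remove [blho] add [teeq,fio] -> 10 lines: xjxm xmn ums iaylw teeq fio svld qbbf izs xwp
Hunk 3: at line 7 remove [qbbf,izs] add [hui,ftoj] -> 10 lines: xjxm xmn ums iaylw teeq fio svld hui ftoj xwp
Hunk 4: at line 4 remove [fio] add [ctmp,wyvht] -> 11 lines: xjxm xmn ums iaylw teeq ctmp wyvht svld hui ftoj xwp
Final line 4: iaylw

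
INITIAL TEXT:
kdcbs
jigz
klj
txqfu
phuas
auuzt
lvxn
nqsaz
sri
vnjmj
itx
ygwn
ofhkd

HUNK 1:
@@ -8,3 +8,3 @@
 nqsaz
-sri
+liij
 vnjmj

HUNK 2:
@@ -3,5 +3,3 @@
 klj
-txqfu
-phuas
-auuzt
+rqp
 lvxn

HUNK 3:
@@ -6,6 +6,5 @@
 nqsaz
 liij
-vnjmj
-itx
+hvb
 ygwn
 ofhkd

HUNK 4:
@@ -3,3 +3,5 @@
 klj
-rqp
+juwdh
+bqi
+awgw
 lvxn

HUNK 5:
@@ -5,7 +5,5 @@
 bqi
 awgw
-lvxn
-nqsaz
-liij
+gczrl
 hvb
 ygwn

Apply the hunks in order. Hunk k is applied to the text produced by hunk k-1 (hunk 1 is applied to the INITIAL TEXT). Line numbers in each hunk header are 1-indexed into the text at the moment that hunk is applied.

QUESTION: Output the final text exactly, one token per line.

Answer: kdcbs
jigz
klj
juwdh
bqi
awgw
gczrl
hvb
ygwn
ofhkd

Derivation:
Hunk 1: at line 8 remove [sri] add [liij] -> 13 lines: kdcbs jigz klj txqfu phuas auuzt lvxn nqsaz liij vnjmj itx ygwn ofhkd
Hunk 2: at line 3 remove [txqfu,phuas,auuzt] add [rqp] -> 11 lines: kdcbs jigz klj rqp lvxn nqsaz liij vnjmj itx ygwn ofhkd
Hunk 3: at line 6 remove [vnjmj,itx] add [hvb] -> 10 lines: kdcbs jigz klj rqp lvxn nqsaz liij hvb ygwn ofhkd
Hunk 4: at line 3 remove [rqp] add [juwdh,bqi,awgw] -> 12 lines: kdcbs jigz klj juwdh bqi awgw lvxn nqsaz liij hvb ygwn ofhkd
Hunk 5: at line 5 remove [lvxn,nqsaz,liij] add [gczrl] -> 10 lines: kdcbs jigz klj juwdh bqi awgw gczrl hvb ygwn ofhkd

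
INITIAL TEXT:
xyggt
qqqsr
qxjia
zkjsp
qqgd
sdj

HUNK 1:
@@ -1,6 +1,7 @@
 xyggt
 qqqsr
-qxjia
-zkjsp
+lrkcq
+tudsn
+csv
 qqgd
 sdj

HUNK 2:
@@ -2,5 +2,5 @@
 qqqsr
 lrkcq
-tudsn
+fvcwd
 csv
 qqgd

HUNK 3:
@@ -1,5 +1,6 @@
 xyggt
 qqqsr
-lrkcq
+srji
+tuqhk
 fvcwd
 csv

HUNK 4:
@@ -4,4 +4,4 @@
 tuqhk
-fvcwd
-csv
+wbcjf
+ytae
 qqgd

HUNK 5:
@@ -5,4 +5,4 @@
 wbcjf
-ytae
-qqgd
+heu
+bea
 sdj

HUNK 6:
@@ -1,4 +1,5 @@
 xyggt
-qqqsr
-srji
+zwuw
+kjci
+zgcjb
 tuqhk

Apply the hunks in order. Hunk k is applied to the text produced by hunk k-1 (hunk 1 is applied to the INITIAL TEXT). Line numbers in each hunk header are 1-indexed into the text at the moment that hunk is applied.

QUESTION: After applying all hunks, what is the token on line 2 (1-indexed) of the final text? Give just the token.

Hunk 1: at line 1 remove [qxjia,zkjsp] add [lrkcq,tudsn,csv] -> 7 lines: xyggt qqqsr lrkcq tudsn csv qqgd sdj
Hunk 2: at line 2 remove [tudsn] add [fvcwd] -> 7 lines: xyggt qqqsr lrkcq fvcwd csv qqgd sdj
Hunk 3: at line 1 remove [lrkcq] add [srji,tuqhk] -> 8 lines: xyggt qqqsr srji tuqhk fvcwd csv qqgd sdj
Hunk 4: at line 4 remove [fvcwd,csv] add [wbcjf,ytae] -> 8 lines: xyggt qqqsr srji tuqhk wbcjf ytae qqgd sdj
Hunk 5: at line 5 remove [ytae,qqgd] add [heu,bea] -> 8 lines: xyggt qqqsr srji tuqhk wbcjf heu bea sdj
Hunk 6: at line 1 remove [qqqsr,srji] add [zwuw,kjci,zgcjb] -> 9 lines: xyggt zwuw kjci zgcjb tuqhk wbcjf heu bea sdj
Final line 2: zwuw

Answer: zwuw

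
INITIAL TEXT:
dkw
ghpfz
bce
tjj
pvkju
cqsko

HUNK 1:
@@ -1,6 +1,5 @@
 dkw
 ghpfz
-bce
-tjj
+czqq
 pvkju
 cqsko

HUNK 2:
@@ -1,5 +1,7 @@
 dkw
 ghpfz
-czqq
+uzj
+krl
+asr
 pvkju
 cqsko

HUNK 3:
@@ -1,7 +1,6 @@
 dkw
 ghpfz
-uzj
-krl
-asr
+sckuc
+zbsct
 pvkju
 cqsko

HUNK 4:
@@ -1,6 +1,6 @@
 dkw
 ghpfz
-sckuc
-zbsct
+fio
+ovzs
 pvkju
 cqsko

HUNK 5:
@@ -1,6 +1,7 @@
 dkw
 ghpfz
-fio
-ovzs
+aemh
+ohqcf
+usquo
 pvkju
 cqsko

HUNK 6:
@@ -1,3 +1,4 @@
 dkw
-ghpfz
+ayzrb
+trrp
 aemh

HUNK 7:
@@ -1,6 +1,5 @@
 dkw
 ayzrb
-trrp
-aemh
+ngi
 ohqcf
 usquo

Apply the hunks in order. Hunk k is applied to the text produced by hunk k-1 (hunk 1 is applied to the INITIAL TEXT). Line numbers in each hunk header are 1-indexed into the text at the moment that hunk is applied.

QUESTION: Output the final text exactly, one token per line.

Answer: dkw
ayzrb
ngi
ohqcf
usquo
pvkju
cqsko

Derivation:
Hunk 1: at line 1 remove [bce,tjj] add [czqq] -> 5 lines: dkw ghpfz czqq pvkju cqsko
Hunk 2: at line 1 remove [czqq] add [uzj,krl,asr] -> 7 lines: dkw ghpfz uzj krl asr pvkju cqsko
Hunk 3: at line 1 remove [uzj,krl,asr] add [sckuc,zbsct] -> 6 lines: dkw ghpfz sckuc zbsct pvkju cqsko
Hunk 4: at line 1 remove [sckuc,zbsct] add [fio,ovzs] -> 6 lines: dkw ghpfz fio ovzs pvkju cqsko
Hunk 5: at line 1 remove [fio,ovzs] add [aemh,ohqcf,usquo] -> 7 lines: dkw ghpfz aemh ohqcf usquo pvkju cqsko
Hunk 6: at line 1 remove [ghpfz] add [ayzrb,trrp] -> 8 lines: dkw ayzrb trrp aemh ohqcf usquo pvkju cqsko
Hunk 7: at line 1 remove [trrp,aemh] add [ngi] -> 7 lines: dkw ayzrb ngi ohqcf usquo pvkju cqsko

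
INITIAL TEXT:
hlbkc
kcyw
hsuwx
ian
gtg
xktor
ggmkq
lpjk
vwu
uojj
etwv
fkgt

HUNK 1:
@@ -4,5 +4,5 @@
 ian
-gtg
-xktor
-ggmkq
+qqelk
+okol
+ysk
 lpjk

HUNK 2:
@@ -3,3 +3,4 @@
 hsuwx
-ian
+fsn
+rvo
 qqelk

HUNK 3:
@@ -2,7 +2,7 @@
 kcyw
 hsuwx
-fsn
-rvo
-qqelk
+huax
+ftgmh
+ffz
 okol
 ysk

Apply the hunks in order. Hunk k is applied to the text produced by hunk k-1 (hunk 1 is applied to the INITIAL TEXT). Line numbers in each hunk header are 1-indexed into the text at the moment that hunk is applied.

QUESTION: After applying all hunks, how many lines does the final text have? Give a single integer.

Answer: 13

Derivation:
Hunk 1: at line 4 remove [gtg,xktor,ggmkq] add [qqelk,okol,ysk] -> 12 lines: hlbkc kcyw hsuwx ian qqelk okol ysk lpjk vwu uojj etwv fkgt
Hunk 2: at line 3 remove [ian] add [fsn,rvo] -> 13 lines: hlbkc kcyw hsuwx fsn rvo qqelk okol ysk lpjk vwu uojj etwv fkgt
Hunk 3: at line 2 remove [fsn,rvo,qqelk] add [huax,ftgmh,ffz] -> 13 lines: hlbkc kcyw hsuwx huax ftgmh ffz okol ysk lpjk vwu uojj etwv fkgt
Final line count: 13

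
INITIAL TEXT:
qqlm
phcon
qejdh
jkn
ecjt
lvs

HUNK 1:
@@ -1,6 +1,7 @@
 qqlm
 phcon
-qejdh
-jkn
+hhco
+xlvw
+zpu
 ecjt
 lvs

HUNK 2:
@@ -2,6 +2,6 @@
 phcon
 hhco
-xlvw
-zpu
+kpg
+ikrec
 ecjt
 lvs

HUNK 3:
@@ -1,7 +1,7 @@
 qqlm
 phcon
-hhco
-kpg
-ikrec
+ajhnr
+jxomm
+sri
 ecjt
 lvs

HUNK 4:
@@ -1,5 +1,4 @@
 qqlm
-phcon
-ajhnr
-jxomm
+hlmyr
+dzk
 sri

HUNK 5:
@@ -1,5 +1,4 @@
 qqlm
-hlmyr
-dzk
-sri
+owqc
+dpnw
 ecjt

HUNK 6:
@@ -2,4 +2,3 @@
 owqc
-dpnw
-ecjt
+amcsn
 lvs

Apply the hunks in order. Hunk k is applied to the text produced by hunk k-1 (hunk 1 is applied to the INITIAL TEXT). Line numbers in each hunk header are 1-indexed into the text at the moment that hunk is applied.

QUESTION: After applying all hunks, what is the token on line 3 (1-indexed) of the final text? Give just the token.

Hunk 1: at line 1 remove [qejdh,jkn] add [hhco,xlvw,zpu] -> 7 lines: qqlm phcon hhco xlvw zpu ecjt lvs
Hunk 2: at line 2 remove [xlvw,zpu] add [kpg,ikrec] -> 7 lines: qqlm phcon hhco kpg ikrec ecjt lvs
Hunk 3: at line 1 remove [hhco,kpg,ikrec] add [ajhnr,jxomm,sri] -> 7 lines: qqlm phcon ajhnr jxomm sri ecjt lvs
Hunk 4: at line 1 remove [phcon,ajhnr,jxomm] add [hlmyr,dzk] -> 6 lines: qqlm hlmyr dzk sri ecjt lvs
Hunk 5: at line 1 remove [hlmyr,dzk,sri] add [owqc,dpnw] -> 5 lines: qqlm owqc dpnw ecjt lvs
Hunk 6: at line 2 remove [dpnw,ecjt] add [amcsn] -> 4 lines: qqlm owqc amcsn lvs
Final line 3: amcsn

Answer: amcsn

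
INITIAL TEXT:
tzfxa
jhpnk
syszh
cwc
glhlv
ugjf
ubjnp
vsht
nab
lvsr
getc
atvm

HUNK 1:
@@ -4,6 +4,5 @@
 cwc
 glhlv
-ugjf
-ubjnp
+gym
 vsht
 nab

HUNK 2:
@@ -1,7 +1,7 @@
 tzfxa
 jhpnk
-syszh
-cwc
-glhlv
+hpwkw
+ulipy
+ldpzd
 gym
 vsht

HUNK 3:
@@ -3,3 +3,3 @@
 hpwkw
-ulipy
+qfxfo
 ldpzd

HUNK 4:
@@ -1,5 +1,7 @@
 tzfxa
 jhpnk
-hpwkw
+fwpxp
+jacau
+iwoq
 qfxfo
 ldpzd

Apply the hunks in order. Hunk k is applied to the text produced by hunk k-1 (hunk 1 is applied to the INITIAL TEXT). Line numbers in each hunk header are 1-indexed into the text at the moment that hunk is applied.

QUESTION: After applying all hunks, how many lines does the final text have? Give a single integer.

Hunk 1: at line 4 remove [ugjf,ubjnp] add [gym] -> 11 lines: tzfxa jhpnk syszh cwc glhlv gym vsht nab lvsr getc atvm
Hunk 2: at line 1 remove [syszh,cwc,glhlv] add [hpwkw,ulipy,ldpzd] -> 11 lines: tzfxa jhpnk hpwkw ulipy ldpzd gym vsht nab lvsr getc atvm
Hunk 3: at line 3 remove [ulipy] add [qfxfo] -> 11 lines: tzfxa jhpnk hpwkw qfxfo ldpzd gym vsht nab lvsr getc atvm
Hunk 4: at line 1 remove [hpwkw] add [fwpxp,jacau,iwoq] -> 13 lines: tzfxa jhpnk fwpxp jacau iwoq qfxfo ldpzd gym vsht nab lvsr getc atvm
Final line count: 13

Answer: 13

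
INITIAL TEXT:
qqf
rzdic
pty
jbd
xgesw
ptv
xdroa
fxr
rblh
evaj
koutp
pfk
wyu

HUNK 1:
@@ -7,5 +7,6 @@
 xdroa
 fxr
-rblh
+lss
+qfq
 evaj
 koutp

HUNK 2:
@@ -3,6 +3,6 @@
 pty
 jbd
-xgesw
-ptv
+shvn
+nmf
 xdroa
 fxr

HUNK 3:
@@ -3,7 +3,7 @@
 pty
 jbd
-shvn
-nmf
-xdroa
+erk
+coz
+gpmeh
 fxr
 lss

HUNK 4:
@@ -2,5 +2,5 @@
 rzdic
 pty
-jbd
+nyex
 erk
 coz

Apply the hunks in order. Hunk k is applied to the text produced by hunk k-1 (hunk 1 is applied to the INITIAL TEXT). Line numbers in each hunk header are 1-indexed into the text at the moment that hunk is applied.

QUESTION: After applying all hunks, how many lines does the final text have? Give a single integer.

Hunk 1: at line 7 remove [rblh] add [lss,qfq] -> 14 lines: qqf rzdic pty jbd xgesw ptv xdroa fxr lss qfq evaj koutp pfk wyu
Hunk 2: at line 3 remove [xgesw,ptv] add [shvn,nmf] -> 14 lines: qqf rzdic pty jbd shvn nmf xdroa fxr lss qfq evaj koutp pfk wyu
Hunk 3: at line 3 remove [shvn,nmf,xdroa] add [erk,coz,gpmeh] -> 14 lines: qqf rzdic pty jbd erk coz gpmeh fxr lss qfq evaj koutp pfk wyu
Hunk 4: at line 2 remove [jbd] add [nyex] -> 14 lines: qqf rzdic pty nyex erk coz gpmeh fxr lss qfq evaj koutp pfk wyu
Final line count: 14

Answer: 14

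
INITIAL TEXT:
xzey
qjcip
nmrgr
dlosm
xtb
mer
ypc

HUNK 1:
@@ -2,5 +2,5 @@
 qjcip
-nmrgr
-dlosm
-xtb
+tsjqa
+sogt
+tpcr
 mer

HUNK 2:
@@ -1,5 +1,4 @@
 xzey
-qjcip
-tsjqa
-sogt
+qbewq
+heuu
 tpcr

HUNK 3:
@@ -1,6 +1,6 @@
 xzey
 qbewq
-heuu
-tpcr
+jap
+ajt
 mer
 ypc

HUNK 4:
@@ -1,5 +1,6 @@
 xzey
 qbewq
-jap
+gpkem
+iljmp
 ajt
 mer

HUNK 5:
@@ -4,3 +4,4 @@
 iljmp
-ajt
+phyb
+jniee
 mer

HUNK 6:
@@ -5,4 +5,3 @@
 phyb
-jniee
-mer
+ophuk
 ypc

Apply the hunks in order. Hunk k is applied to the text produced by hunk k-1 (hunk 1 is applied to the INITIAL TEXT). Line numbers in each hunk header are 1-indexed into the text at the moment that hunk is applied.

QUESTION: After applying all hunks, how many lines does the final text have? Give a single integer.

Hunk 1: at line 2 remove [nmrgr,dlosm,xtb] add [tsjqa,sogt,tpcr] -> 7 lines: xzey qjcip tsjqa sogt tpcr mer ypc
Hunk 2: at line 1 remove [qjcip,tsjqa,sogt] add [qbewq,heuu] -> 6 lines: xzey qbewq heuu tpcr mer ypc
Hunk 3: at line 1 remove [heuu,tpcr] add [jap,ajt] -> 6 lines: xzey qbewq jap ajt mer ypc
Hunk 4: at line 1 remove [jap] add [gpkem,iljmp] -> 7 lines: xzey qbewq gpkem iljmp ajt mer ypc
Hunk 5: at line 4 remove [ajt] add [phyb,jniee] -> 8 lines: xzey qbewq gpkem iljmp phyb jniee mer ypc
Hunk 6: at line 5 remove [jniee,mer] add [ophuk] -> 7 lines: xzey qbewq gpkem iljmp phyb ophuk ypc
Final line count: 7

Answer: 7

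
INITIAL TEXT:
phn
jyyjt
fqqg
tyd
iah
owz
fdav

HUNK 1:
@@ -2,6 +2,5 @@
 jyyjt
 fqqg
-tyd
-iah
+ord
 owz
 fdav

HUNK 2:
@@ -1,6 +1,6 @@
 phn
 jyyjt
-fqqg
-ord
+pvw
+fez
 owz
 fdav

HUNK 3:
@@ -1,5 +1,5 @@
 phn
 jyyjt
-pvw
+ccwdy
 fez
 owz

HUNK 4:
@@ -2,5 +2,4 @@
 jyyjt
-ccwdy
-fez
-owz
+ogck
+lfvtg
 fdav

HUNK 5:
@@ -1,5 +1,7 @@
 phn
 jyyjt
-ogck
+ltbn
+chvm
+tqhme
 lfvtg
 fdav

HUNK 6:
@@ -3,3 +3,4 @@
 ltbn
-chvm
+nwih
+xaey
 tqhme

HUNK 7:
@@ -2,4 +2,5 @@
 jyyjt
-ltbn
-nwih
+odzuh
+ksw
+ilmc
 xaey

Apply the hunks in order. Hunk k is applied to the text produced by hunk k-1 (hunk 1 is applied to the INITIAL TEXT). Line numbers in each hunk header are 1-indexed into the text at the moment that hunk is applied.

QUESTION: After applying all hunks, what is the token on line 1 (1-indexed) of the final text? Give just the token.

Answer: phn

Derivation:
Hunk 1: at line 2 remove [tyd,iah] add [ord] -> 6 lines: phn jyyjt fqqg ord owz fdav
Hunk 2: at line 1 remove [fqqg,ord] add [pvw,fez] -> 6 lines: phn jyyjt pvw fez owz fdav
Hunk 3: at line 1 remove [pvw] add [ccwdy] -> 6 lines: phn jyyjt ccwdy fez owz fdav
Hunk 4: at line 2 remove [ccwdy,fez,owz] add [ogck,lfvtg] -> 5 lines: phn jyyjt ogck lfvtg fdav
Hunk 5: at line 1 remove [ogck] add [ltbn,chvm,tqhme] -> 7 lines: phn jyyjt ltbn chvm tqhme lfvtg fdav
Hunk 6: at line 3 remove [chvm] add [nwih,xaey] -> 8 lines: phn jyyjt ltbn nwih xaey tqhme lfvtg fdav
Hunk 7: at line 2 remove [ltbn,nwih] add [odzuh,ksw,ilmc] -> 9 lines: phn jyyjt odzuh ksw ilmc xaey tqhme lfvtg fdav
Final line 1: phn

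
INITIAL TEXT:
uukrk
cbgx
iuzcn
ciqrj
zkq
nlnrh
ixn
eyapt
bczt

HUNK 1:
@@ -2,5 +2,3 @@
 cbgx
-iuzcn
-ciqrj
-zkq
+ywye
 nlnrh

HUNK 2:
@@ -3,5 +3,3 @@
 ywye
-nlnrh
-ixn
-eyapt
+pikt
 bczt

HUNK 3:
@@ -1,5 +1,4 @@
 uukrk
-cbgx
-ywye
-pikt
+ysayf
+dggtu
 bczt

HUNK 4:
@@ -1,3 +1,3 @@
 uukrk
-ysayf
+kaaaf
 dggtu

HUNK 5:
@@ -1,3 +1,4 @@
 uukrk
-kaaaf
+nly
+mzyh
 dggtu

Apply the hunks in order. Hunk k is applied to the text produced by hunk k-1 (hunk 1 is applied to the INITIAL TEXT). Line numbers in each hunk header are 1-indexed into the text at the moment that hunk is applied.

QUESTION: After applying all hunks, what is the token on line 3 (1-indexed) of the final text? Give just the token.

Hunk 1: at line 2 remove [iuzcn,ciqrj,zkq] add [ywye] -> 7 lines: uukrk cbgx ywye nlnrh ixn eyapt bczt
Hunk 2: at line 3 remove [nlnrh,ixn,eyapt] add [pikt] -> 5 lines: uukrk cbgx ywye pikt bczt
Hunk 3: at line 1 remove [cbgx,ywye,pikt] add [ysayf,dggtu] -> 4 lines: uukrk ysayf dggtu bczt
Hunk 4: at line 1 remove [ysayf] add [kaaaf] -> 4 lines: uukrk kaaaf dggtu bczt
Hunk 5: at line 1 remove [kaaaf] add [nly,mzyh] -> 5 lines: uukrk nly mzyh dggtu bczt
Final line 3: mzyh

Answer: mzyh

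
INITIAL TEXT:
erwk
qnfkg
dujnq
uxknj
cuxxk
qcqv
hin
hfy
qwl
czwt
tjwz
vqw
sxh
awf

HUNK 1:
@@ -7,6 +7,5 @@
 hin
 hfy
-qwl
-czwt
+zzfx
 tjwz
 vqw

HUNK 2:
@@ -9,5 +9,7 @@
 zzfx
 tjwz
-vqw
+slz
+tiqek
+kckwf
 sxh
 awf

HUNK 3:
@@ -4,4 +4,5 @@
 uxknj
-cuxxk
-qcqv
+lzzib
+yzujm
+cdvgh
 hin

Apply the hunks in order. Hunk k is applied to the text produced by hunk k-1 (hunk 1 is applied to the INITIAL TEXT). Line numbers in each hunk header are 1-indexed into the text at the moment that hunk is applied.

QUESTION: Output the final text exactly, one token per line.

Answer: erwk
qnfkg
dujnq
uxknj
lzzib
yzujm
cdvgh
hin
hfy
zzfx
tjwz
slz
tiqek
kckwf
sxh
awf

Derivation:
Hunk 1: at line 7 remove [qwl,czwt] add [zzfx] -> 13 lines: erwk qnfkg dujnq uxknj cuxxk qcqv hin hfy zzfx tjwz vqw sxh awf
Hunk 2: at line 9 remove [vqw] add [slz,tiqek,kckwf] -> 15 lines: erwk qnfkg dujnq uxknj cuxxk qcqv hin hfy zzfx tjwz slz tiqek kckwf sxh awf
Hunk 3: at line 4 remove [cuxxk,qcqv] add [lzzib,yzujm,cdvgh] -> 16 lines: erwk qnfkg dujnq uxknj lzzib yzujm cdvgh hin hfy zzfx tjwz slz tiqek kckwf sxh awf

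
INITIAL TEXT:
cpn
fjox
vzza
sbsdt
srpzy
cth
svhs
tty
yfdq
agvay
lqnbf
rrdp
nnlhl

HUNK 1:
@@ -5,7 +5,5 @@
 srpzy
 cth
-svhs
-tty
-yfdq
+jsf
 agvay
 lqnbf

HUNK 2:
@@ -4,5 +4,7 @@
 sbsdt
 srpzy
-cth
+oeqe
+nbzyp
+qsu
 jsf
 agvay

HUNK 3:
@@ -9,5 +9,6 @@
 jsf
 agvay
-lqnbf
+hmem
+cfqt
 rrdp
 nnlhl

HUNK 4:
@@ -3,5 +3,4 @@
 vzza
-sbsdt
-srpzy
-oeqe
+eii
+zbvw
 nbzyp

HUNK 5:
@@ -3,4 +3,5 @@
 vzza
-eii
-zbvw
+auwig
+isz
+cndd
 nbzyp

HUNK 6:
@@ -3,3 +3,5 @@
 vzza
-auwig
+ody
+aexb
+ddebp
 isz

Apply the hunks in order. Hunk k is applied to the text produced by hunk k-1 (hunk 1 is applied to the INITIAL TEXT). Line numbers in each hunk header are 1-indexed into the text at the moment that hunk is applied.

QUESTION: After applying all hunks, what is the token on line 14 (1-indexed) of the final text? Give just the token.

Answer: cfqt

Derivation:
Hunk 1: at line 5 remove [svhs,tty,yfdq] add [jsf] -> 11 lines: cpn fjox vzza sbsdt srpzy cth jsf agvay lqnbf rrdp nnlhl
Hunk 2: at line 4 remove [cth] add [oeqe,nbzyp,qsu] -> 13 lines: cpn fjox vzza sbsdt srpzy oeqe nbzyp qsu jsf agvay lqnbf rrdp nnlhl
Hunk 3: at line 9 remove [lqnbf] add [hmem,cfqt] -> 14 lines: cpn fjox vzza sbsdt srpzy oeqe nbzyp qsu jsf agvay hmem cfqt rrdp nnlhl
Hunk 4: at line 3 remove [sbsdt,srpzy,oeqe] add [eii,zbvw] -> 13 lines: cpn fjox vzza eii zbvw nbzyp qsu jsf agvay hmem cfqt rrdp nnlhl
Hunk 5: at line 3 remove [eii,zbvw] add [auwig,isz,cndd] -> 14 lines: cpn fjox vzza auwig isz cndd nbzyp qsu jsf agvay hmem cfqt rrdp nnlhl
Hunk 6: at line 3 remove [auwig] add [ody,aexb,ddebp] -> 16 lines: cpn fjox vzza ody aexb ddebp isz cndd nbzyp qsu jsf agvay hmem cfqt rrdp nnlhl
Final line 14: cfqt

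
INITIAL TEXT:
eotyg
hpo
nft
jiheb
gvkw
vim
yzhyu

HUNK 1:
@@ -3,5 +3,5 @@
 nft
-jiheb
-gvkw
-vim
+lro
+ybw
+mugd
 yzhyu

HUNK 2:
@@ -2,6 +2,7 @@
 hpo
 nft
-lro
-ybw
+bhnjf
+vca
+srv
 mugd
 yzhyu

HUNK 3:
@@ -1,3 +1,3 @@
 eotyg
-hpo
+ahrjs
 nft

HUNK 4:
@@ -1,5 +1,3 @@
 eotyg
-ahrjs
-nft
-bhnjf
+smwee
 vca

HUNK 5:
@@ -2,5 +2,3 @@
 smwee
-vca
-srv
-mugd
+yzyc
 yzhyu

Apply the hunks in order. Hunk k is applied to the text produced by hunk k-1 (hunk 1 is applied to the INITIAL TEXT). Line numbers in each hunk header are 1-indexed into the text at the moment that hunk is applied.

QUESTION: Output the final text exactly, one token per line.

Answer: eotyg
smwee
yzyc
yzhyu

Derivation:
Hunk 1: at line 3 remove [jiheb,gvkw,vim] add [lro,ybw,mugd] -> 7 lines: eotyg hpo nft lro ybw mugd yzhyu
Hunk 2: at line 2 remove [lro,ybw] add [bhnjf,vca,srv] -> 8 lines: eotyg hpo nft bhnjf vca srv mugd yzhyu
Hunk 3: at line 1 remove [hpo] add [ahrjs] -> 8 lines: eotyg ahrjs nft bhnjf vca srv mugd yzhyu
Hunk 4: at line 1 remove [ahrjs,nft,bhnjf] add [smwee] -> 6 lines: eotyg smwee vca srv mugd yzhyu
Hunk 5: at line 2 remove [vca,srv,mugd] add [yzyc] -> 4 lines: eotyg smwee yzyc yzhyu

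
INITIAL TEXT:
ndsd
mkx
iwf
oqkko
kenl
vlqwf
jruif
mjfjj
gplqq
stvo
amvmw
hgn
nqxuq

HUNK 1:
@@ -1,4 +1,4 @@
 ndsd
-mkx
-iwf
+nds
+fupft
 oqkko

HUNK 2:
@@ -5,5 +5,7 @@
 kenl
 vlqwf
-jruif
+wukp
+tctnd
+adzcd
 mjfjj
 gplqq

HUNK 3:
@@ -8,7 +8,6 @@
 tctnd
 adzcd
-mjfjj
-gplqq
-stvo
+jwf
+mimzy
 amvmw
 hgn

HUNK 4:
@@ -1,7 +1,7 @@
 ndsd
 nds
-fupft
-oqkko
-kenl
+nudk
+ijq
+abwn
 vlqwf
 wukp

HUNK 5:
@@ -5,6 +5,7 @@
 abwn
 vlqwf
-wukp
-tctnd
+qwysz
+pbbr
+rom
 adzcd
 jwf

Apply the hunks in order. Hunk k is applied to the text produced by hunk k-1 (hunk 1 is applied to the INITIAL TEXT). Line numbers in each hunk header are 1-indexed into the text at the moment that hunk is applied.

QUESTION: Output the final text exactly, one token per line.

Hunk 1: at line 1 remove [mkx,iwf] add [nds,fupft] -> 13 lines: ndsd nds fupft oqkko kenl vlqwf jruif mjfjj gplqq stvo amvmw hgn nqxuq
Hunk 2: at line 5 remove [jruif] add [wukp,tctnd,adzcd] -> 15 lines: ndsd nds fupft oqkko kenl vlqwf wukp tctnd adzcd mjfjj gplqq stvo amvmw hgn nqxuq
Hunk 3: at line 8 remove [mjfjj,gplqq,stvo] add [jwf,mimzy] -> 14 lines: ndsd nds fupft oqkko kenl vlqwf wukp tctnd adzcd jwf mimzy amvmw hgn nqxuq
Hunk 4: at line 1 remove [fupft,oqkko,kenl] add [nudk,ijq,abwn] -> 14 lines: ndsd nds nudk ijq abwn vlqwf wukp tctnd adzcd jwf mimzy amvmw hgn nqxuq
Hunk 5: at line 5 remove [wukp,tctnd] add [qwysz,pbbr,rom] -> 15 lines: ndsd nds nudk ijq abwn vlqwf qwysz pbbr rom adzcd jwf mimzy amvmw hgn nqxuq

Answer: ndsd
nds
nudk
ijq
abwn
vlqwf
qwysz
pbbr
rom
adzcd
jwf
mimzy
amvmw
hgn
nqxuq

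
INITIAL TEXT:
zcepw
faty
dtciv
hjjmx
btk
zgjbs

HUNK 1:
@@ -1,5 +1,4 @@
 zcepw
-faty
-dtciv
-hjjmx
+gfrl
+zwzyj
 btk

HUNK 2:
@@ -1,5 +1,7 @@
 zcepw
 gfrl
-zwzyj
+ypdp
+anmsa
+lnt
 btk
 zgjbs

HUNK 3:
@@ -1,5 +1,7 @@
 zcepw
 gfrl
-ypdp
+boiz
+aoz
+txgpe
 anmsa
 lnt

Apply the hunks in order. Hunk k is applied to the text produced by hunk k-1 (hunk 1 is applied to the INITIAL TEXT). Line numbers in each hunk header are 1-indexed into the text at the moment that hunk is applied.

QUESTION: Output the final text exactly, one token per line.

Hunk 1: at line 1 remove [faty,dtciv,hjjmx] add [gfrl,zwzyj] -> 5 lines: zcepw gfrl zwzyj btk zgjbs
Hunk 2: at line 1 remove [zwzyj] add [ypdp,anmsa,lnt] -> 7 lines: zcepw gfrl ypdp anmsa lnt btk zgjbs
Hunk 3: at line 1 remove [ypdp] add [boiz,aoz,txgpe] -> 9 lines: zcepw gfrl boiz aoz txgpe anmsa lnt btk zgjbs

Answer: zcepw
gfrl
boiz
aoz
txgpe
anmsa
lnt
btk
zgjbs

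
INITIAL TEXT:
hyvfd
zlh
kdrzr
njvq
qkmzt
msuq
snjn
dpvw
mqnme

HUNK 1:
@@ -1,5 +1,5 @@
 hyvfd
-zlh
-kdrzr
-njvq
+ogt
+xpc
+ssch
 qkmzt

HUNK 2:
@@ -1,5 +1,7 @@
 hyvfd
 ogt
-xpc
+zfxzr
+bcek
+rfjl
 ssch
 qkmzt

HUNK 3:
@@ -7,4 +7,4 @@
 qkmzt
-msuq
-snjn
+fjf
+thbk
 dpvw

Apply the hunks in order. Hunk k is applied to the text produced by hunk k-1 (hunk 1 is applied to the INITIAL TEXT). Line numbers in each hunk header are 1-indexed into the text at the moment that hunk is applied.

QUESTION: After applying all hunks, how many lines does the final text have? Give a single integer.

Hunk 1: at line 1 remove [zlh,kdrzr,njvq] add [ogt,xpc,ssch] -> 9 lines: hyvfd ogt xpc ssch qkmzt msuq snjn dpvw mqnme
Hunk 2: at line 1 remove [xpc] add [zfxzr,bcek,rfjl] -> 11 lines: hyvfd ogt zfxzr bcek rfjl ssch qkmzt msuq snjn dpvw mqnme
Hunk 3: at line 7 remove [msuq,snjn] add [fjf,thbk] -> 11 lines: hyvfd ogt zfxzr bcek rfjl ssch qkmzt fjf thbk dpvw mqnme
Final line count: 11

Answer: 11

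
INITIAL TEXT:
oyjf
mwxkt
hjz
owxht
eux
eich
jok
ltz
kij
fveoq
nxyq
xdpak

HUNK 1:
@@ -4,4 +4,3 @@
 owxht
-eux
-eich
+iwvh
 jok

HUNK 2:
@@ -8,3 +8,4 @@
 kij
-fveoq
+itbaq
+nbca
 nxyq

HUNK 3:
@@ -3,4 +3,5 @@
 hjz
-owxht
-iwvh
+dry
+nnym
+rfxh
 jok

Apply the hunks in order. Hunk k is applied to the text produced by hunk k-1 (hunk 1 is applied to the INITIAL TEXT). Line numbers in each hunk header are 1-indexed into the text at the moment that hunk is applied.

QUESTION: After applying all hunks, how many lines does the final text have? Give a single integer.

Answer: 13

Derivation:
Hunk 1: at line 4 remove [eux,eich] add [iwvh] -> 11 lines: oyjf mwxkt hjz owxht iwvh jok ltz kij fveoq nxyq xdpak
Hunk 2: at line 8 remove [fveoq] add [itbaq,nbca] -> 12 lines: oyjf mwxkt hjz owxht iwvh jok ltz kij itbaq nbca nxyq xdpak
Hunk 3: at line 3 remove [owxht,iwvh] add [dry,nnym,rfxh] -> 13 lines: oyjf mwxkt hjz dry nnym rfxh jok ltz kij itbaq nbca nxyq xdpak
Final line count: 13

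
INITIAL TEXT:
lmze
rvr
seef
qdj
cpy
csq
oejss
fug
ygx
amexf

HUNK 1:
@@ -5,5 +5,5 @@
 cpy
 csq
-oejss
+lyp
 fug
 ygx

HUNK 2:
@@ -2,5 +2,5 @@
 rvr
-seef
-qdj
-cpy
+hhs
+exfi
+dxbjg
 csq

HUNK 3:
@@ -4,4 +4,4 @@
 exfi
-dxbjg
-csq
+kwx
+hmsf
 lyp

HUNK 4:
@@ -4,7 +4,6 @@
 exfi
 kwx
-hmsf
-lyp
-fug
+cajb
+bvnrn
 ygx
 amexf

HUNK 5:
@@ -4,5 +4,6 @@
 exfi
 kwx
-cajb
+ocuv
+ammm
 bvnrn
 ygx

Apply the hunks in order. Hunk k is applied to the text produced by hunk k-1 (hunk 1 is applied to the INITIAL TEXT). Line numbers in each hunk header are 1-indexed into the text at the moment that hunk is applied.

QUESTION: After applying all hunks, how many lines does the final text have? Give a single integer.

Answer: 10

Derivation:
Hunk 1: at line 5 remove [oejss] add [lyp] -> 10 lines: lmze rvr seef qdj cpy csq lyp fug ygx amexf
Hunk 2: at line 2 remove [seef,qdj,cpy] add [hhs,exfi,dxbjg] -> 10 lines: lmze rvr hhs exfi dxbjg csq lyp fug ygx amexf
Hunk 3: at line 4 remove [dxbjg,csq] add [kwx,hmsf] -> 10 lines: lmze rvr hhs exfi kwx hmsf lyp fug ygx amexf
Hunk 4: at line 4 remove [hmsf,lyp,fug] add [cajb,bvnrn] -> 9 lines: lmze rvr hhs exfi kwx cajb bvnrn ygx amexf
Hunk 5: at line 4 remove [cajb] add [ocuv,ammm] -> 10 lines: lmze rvr hhs exfi kwx ocuv ammm bvnrn ygx amexf
Final line count: 10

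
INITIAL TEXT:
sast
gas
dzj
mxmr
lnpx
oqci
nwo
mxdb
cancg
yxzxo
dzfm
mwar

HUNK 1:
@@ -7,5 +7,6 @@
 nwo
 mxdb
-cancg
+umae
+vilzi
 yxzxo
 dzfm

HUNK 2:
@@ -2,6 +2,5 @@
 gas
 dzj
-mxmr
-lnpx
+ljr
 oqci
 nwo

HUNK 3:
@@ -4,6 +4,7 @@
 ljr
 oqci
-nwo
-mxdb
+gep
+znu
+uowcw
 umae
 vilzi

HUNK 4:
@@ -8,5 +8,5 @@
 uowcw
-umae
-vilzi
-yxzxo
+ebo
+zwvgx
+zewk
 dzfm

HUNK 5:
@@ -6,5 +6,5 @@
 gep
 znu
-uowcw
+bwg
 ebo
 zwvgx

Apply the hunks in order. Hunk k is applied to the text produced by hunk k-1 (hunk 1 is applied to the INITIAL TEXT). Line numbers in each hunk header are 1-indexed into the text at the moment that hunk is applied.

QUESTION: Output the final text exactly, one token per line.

Hunk 1: at line 7 remove [cancg] add [umae,vilzi] -> 13 lines: sast gas dzj mxmr lnpx oqci nwo mxdb umae vilzi yxzxo dzfm mwar
Hunk 2: at line 2 remove [mxmr,lnpx] add [ljr] -> 12 lines: sast gas dzj ljr oqci nwo mxdb umae vilzi yxzxo dzfm mwar
Hunk 3: at line 4 remove [nwo,mxdb] add [gep,znu,uowcw] -> 13 lines: sast gas dzj ljr oqci gep znu uowcw umae vilzi yxzxo dzfm mwar
Hunk 4: at line 8 remove [umae,vilzi,yxzxo] add [ebo,zwvgx,zewk] -> 13 lines: sast gas dzj ljr oqci gep znu uowcw ebo zwvgx zewk dzfm mwar
Hunk 5: at line 6 remove [uowcw] add [bwg] -> 13 lines: sast gas dzj ljr oqci gep znu bwg ebo zwvgx zewk dzfm mwar

Answer: sast
gas
dzj
ljr
oqci
gep
znu
bwg
ebo
zwvgx
zewk
dzfm
mwar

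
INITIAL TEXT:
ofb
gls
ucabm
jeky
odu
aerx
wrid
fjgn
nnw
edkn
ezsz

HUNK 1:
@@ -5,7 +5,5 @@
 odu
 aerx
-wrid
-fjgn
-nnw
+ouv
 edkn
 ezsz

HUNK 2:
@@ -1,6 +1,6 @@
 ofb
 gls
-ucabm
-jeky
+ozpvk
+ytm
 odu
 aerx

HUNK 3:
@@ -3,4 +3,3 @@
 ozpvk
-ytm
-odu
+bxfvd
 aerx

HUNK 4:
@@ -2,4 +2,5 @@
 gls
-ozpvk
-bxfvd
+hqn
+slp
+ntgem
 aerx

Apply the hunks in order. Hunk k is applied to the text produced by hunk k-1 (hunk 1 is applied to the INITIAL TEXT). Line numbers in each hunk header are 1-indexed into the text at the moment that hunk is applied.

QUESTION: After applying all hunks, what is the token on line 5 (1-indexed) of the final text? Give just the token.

Answer: ntgem

Derivation:
Hunk 1: at line 5 remove [wrid,fjgn,nnw] add [ouv] -> 9 lines: ofb gls ucabm jeky odu aerx ouv edkn ezsz
Hunk 2: at line 1 remove [ucabm,jeky] add [ozpvk,ytm] -> 9 lines: ofb gls ozpvk ytm odu aerx ouv edkn ezsz
Hunk 3: at line 3 remove [ytm,odu] add [bxfvd] -> 8 lines: ofb gls ozpvk bxfvd aerx ouv edkn ezsz
Hunk 4: at line 2 remove [ozpvk,bxfvd] add [hqn,slp,ntgem] -> 9 lines: ofb gls hqn slp ntgem aerx ouv edkn ezsz
Final line 5: ntgem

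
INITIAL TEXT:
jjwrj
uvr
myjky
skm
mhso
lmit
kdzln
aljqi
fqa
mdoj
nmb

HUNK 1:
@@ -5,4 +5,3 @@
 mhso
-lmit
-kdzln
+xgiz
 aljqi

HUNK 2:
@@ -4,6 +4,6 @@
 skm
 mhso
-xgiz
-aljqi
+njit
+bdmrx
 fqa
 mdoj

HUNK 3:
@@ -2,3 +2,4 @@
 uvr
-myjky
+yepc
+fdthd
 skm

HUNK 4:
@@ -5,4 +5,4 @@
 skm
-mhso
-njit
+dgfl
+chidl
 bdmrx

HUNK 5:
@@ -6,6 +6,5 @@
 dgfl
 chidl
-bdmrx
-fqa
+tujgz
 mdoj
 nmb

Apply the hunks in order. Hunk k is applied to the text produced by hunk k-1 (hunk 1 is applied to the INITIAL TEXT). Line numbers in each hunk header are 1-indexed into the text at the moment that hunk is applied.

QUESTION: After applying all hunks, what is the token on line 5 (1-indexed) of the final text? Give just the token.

Answer: skm

Derivation:
Hunk 1: at line 5 remove [lmit,kdzln] add [xgiz] -> 10 lines: jjwrj uvr myjky skm mhso xgiz aljqi fqa mdoj nmb
Hunk 2: at line 4 remove [xgiz,aljqi] add [njit,bdmrx] -> 10 lines: jjwrj uvr myjky skm mhso njit bdmrx fqa mdoj nmb
Hunk 3: at line 2 remove [myjky] add [yepc,fdthd] -> 11 lines: jjwrj uvr yepc fdthd skm mhso njit bdmrx fqa mdoj nmb
Hunk 4: at line 5 remove [mhso,njit] add [dgfl,chidl] -> 11 lines: jjwrj uvr yepc fdthd skm dgfl chidl bdmrx fqa mdoj nmb
Hunk 5: at line 6 remove [bdmrx,fqa] add [tujgz] -> 10 lines: jjwrj uvr yepc fdthd skm dgfl chidl tujgz mdoj nmb
Final line 5: skm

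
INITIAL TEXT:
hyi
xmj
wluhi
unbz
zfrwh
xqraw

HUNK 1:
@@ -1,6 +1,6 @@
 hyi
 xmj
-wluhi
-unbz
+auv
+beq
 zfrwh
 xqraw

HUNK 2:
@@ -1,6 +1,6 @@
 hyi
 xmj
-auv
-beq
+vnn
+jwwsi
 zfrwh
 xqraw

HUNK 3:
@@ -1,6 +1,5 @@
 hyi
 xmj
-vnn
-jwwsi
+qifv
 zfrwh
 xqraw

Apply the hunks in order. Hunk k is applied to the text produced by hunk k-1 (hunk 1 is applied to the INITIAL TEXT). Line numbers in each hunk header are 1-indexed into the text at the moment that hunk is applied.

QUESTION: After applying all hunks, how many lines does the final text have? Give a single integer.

Hunk 1: at line 1 remove [wluhi,unbz] add [auv,beq] -> 6 lines: hyi xmj auv beq zfrwh xqraw
Hunk 2: at line 1 remove [auv,beq] add [vnn,jwwsi] -> 6 lines: hyi xmj vnn jwwsi zfrwh xqraw
Hunk 3: at line 1 remove [vnn,jwwsi] add [qifv] -> 5 lines: hyi xmj qifv zfrwh xqraw
Final line count: 5

Answer: 5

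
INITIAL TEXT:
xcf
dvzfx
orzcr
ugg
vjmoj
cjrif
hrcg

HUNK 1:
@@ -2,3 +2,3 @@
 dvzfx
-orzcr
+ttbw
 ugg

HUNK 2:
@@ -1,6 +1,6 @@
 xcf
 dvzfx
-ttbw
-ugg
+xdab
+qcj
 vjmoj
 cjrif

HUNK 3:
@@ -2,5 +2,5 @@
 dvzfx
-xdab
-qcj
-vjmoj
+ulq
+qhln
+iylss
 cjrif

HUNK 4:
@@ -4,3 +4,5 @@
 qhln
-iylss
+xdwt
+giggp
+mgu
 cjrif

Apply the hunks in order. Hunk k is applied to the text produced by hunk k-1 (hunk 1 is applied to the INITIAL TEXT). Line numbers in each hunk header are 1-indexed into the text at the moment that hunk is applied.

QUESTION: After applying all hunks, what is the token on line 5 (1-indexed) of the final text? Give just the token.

Hunk 1: at line 2 remove [orzcr] add [ttbw] -> 7 lines: xcf dvzfx ttbw ugg vjmoj cjrif hrcg
Hunk 2: at line 1 remove [ttbw,ugg] add [xdab,qcj] -> 7 lines: xcf dvzfx xdab qcj vjmoj cjrif hrcg
Hunk 3: at line 2 remove [xdab,qcj,vjmoj] add [ulq,qhln,iylss] -> 7 lines: xcf dvzfx ulq qhln iylss cjrif hrcg
Hunk 4: at line 4 remove [iylss] add [xdwt,giggp,mgu] -> 9 lines: xcf dvzfx ulq qhln xdwt giggp mgu cjrif hrcg
Final line 5: xdwt

Answer: xdwt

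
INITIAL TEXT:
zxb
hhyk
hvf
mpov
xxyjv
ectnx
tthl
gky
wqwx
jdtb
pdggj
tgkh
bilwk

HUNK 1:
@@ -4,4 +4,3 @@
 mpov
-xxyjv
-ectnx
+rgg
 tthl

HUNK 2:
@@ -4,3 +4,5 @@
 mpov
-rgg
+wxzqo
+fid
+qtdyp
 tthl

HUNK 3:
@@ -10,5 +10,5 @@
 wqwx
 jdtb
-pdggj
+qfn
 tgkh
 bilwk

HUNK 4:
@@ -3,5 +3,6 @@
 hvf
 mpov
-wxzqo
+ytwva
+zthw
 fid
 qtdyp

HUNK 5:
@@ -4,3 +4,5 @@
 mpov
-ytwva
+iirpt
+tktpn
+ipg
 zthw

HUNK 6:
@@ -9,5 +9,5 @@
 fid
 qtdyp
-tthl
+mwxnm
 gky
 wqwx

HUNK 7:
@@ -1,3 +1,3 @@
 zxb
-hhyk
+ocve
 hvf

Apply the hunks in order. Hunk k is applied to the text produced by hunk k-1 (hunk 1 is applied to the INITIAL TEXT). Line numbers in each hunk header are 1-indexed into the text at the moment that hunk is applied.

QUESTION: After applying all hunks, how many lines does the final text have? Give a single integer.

Hunk 1: at line 4 remove [xxyjv,ectnx] add [rgg] -> 12 lines: zxb hhyk hvf mpov rgg tthl gky wqwx jdtb pdggj tgkh bilwk
Hunk 2: at line 4 remove [rgg] add [wxzqo,fid,qtdyp] -> 14 lines: zxb hhyk hvf mpov wxzqo fid qtdyp tthl gky wqwx jdtb pdggj tgkh bilwk
Hunk 3: at line 10 remove [pdggj] add [qfn] -> 14 lines: zxb hhyk hvf mpov wxzqo fid qtdyp tthl gky wqwx jdtb qfn tgkh bilwk
Hunk 4: at line 3 remove [wxzqo] add [ytwva,zthw] -> 15 lines: zxb hhyk hvf mpov ytwva zthw fid qtdyp tthl gky wqwx jdtb qfn tgkh bilwk
Hunk 5: at line 4 remove [ytwva] add [iirpt,tktpn,ipg] -> 17 lines: zxb hhyk hvf mpov iirpt tktpn ipg zthw fid qtdyp tthl gky wqwx jdtb qfn tgkh bilwk
Hunk 6: at line 9 remove [tthl] add [mwxnm] -> 17 lines: zxb hhyk hvf mpov iirpt tktpn ipg zthw fid qtdyp mwxnm gky wqwx jdtb qfn tgkh bilwk
Hunk 7: at line 1 remove [hhyk] add [ocve] -> 17 lines: zxb ocve hvf mpov iirpt tktpn ipg zthw fid qtdyp mwxnm gky wqwx jdtb qfn tgkh bilwk
Final line count: 17

Answer: 17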